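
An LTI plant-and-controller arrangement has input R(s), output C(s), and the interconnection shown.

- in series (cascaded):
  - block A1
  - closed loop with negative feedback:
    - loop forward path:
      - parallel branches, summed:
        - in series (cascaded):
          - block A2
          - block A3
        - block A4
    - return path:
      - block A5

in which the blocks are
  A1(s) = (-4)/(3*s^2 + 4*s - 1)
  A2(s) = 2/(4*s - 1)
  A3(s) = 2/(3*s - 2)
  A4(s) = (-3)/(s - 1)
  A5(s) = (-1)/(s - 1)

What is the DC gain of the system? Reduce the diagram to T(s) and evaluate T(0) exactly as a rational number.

Step 1 - combine A2, A3 in series: 4/(12*s^2 - 11*s + 2)
Step 2 - combine (A2*A3), A4 in parallel: (-36*s^2 + 37*s - 10)/(12*s^3 - 23*s^2 + 13*s - 2)
Step 3 - apply the feedback formula to ((A2*A3)+A4), A5: (-36*s^3 + 73*s^2 - 47*s + 10)/(12*s^4 - 35*s^3 + 72*s^2 - 52*s + 12)
Step 4 - multiply A1, [((A2*A3)+A4)/(1+((A2*A3)+A4)*A5)] (series): (144*s^3 - 292*s^2 + 188*s - 40)/(36*s^6 - 57*s^5 + 64*s^4 + 167*s^3 - 244*s^2 + 100*s - 12)
That last expression is T(s); at s = 0 only the constant terms survive, so T(0) = -40/(-12) = 10/3.

Answer: 10/3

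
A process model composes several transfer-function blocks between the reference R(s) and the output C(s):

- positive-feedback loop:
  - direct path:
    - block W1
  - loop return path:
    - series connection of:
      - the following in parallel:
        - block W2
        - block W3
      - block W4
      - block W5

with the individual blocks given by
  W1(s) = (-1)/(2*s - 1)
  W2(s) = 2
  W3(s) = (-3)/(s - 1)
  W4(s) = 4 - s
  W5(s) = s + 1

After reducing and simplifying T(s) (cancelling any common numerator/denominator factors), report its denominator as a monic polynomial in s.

1. reduce the parallel group W2, W3 = (2*s - 5)/(s - 1)
2. reduce the series chain (W2+W3), W4, W5 = (-2*s^3 + 11*s^2 - 7*s - 20)/(s - 1)
3. apply the feedback formula to W1, ((W2+W3)*W4*W5) = (s - 1)/(2*s^3 - 13*s^2 + 10*s + 19)
The result of step 3 is T(s) in lowest terms. Its denominator has leading coefficient 2; dividing the denominator through by 2 makes it monic.

Therefore the answer is s^3 - 13*s^2/2 + 5*s + 19/2.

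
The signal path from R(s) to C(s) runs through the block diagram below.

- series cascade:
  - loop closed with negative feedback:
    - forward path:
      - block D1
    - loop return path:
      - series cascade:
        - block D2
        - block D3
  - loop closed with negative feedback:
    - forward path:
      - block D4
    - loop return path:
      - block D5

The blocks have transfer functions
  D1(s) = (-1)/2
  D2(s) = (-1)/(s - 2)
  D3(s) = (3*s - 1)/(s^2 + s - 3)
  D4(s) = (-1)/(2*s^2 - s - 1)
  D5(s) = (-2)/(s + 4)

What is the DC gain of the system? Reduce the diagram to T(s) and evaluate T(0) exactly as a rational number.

(1) multiply D2, D3 (series); result (1 - 3*s)/(s^3 - s^2 - 5*s + 6)
(2) collapse the loop (D1 forward, (D2*D3) return); result (-s^3 + s^2 + 5*s - 6)/(2*s^3 - 2*s^2 - 7*s + 11)
(3) close the feedback loop around D4, D5; result (-s - 4)/(2*s^3 + 7*s^2 - 5*s - 2)
(4) reduce the series chain [D1/(1+D1*(D2*D3))], [D4/(1+D4*D5)]; result (s^4 + 3*s^3 - 9*s^2 - 14*s + 24)/(4*s^6 + 10*s^5 - 38*s^4 - 21*s^3 + 116*s^2 - 41*s - 22)
DC gain: substitute s = 0 into T(s) from step 4: T(0) = 24/(-22) = -12/11.

Therefore the answer is -12/11.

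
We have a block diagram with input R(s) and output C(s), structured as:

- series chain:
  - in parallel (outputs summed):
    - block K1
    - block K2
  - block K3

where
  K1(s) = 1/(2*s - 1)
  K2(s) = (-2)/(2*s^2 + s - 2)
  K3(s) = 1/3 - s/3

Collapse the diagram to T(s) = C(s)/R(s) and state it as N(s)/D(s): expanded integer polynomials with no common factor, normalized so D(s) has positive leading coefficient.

[1] add K1, K2 (parallel) gives (2*s^2 - 3*s)/(4*s^3 - 5*s + 2)
[2] series reduction of (K1+K2), K3, which is the overall transfer function T(s) = C(s)/R(s) in lowest terms

Final answer: (-2*s^3 + 5*s^2 - 3*s)/(12*s^3 - 15*s + 6)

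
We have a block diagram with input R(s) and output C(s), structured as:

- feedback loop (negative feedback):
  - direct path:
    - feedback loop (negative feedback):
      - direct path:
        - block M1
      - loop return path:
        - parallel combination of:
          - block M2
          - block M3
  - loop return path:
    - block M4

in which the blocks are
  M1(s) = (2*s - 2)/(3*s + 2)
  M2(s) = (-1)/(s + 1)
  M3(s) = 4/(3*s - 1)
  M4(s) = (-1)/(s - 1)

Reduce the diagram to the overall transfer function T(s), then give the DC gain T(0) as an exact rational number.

Reducing step by step:

1. reduce the parallel group M2, M3, giving (s + 5)/(3*s^2 + 2*s - 1)
2. collapse the loop (M1 forward, (M2+M3) return), giving (6*s^3 - 2*s^2 - 6*s + 2)/(9*s^3 + 14*s^2 + 9*s - 12)
3. reduce the feedback loop with forward [M1/(1+M1*(M2+M3))] and return M4, giving (6*s^3 - 2*s^2 - 6*s + 2)/(9*s^3 + 8*s^2 + 5*s - 10)
That last expression is T(s); at s = 0 only the constant terms survive, so T(0) = 2/(-10) = -1/5.

Answer: -1/5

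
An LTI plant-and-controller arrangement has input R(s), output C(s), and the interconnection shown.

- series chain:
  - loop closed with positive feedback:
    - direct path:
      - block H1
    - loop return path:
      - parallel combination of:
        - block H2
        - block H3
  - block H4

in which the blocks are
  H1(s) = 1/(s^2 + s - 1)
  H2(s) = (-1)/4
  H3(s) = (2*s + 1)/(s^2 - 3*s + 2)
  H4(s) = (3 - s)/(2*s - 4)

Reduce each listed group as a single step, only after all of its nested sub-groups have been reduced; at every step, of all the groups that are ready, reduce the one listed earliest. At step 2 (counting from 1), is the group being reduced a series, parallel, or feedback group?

Answer: feedback

Working:
Step 1 - sum the parallel branches H2, H3
Step 2 - collapse the loop (H1 forward, (H2+H3) return)
Step 3 - series reduction of [H1/(1-H1*(H2+H3))], H4
So the answer for step 2 is feedback.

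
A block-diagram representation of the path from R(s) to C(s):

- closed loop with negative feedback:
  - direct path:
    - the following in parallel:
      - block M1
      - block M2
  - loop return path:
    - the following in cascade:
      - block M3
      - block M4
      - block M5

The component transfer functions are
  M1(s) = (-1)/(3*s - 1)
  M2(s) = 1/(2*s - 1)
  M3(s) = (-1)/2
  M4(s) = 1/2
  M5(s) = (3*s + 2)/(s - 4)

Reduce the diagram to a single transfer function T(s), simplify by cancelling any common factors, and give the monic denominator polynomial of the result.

Answer: s^3 - 119*s^2/24 + 41*s/12 - 2/3

Working:
Step 1 - add M1, M2 (parallel): s/(6*s^2 - 5*s + 1)
Step 2 - multiply M3, M4, M5 (series): (-3*s - 2)/(4*s - 16)
Step 3 - close the feedback loop around (M1+M2), (M3*M4*M5): (4*s^2 - 16*s)/(24*s^3 - 119*s^2 + 82*s - 16)
That last expression is T(s), already simplified. Scaling its denominator by 1/24 (the reciprocal of the leading coefficient) yields the monic denominator.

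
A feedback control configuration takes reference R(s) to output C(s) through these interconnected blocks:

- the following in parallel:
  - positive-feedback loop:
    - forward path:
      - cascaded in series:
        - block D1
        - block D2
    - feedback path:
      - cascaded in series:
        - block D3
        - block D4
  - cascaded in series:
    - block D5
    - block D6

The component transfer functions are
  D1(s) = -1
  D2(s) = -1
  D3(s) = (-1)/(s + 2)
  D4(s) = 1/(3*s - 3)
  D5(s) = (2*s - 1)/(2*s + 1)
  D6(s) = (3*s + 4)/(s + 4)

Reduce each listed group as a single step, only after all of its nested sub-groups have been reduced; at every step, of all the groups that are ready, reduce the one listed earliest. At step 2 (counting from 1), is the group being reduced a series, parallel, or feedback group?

[1] combine D1, D2 in series
[2] combine D3, D4 in series
[3] close the feedback loop around (D1*D2), (D3*D4)
[4] multiply D5, D6 (series)
[5] sum the parallel branches [(D1*D2)/(1-(D1*D2)*(D3*D4))], (D5*D6)
At step 2 the group reduced is series.

Answer: series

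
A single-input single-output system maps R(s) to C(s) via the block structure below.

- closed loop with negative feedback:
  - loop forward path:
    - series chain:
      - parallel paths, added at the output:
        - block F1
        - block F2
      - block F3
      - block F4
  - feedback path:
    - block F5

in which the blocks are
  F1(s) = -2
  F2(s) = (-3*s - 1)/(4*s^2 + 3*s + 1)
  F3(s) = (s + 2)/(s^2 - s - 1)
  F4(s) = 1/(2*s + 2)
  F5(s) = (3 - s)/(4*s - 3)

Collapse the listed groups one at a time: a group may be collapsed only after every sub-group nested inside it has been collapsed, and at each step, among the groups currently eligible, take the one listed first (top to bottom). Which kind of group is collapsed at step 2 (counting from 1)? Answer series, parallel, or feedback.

The answer is series.

Reasoning:
1. add F1, F2 (parallel)
2. multiply (F1+F2), F3, F4 (series)
3. feedback reduction of ((F1+F2)*F3*F4), F5
So the answer for step 2 is series.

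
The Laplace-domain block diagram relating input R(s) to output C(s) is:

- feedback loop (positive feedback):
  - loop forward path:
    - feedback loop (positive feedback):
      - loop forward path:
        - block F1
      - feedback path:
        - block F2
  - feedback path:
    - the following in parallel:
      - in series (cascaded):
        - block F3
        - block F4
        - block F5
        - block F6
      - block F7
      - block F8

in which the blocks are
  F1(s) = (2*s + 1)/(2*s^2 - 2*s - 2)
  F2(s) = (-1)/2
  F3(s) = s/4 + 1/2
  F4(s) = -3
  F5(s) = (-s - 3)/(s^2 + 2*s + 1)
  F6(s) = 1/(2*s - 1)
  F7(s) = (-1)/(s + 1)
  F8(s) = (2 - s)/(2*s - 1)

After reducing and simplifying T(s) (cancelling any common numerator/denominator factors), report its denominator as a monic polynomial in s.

Reducing step by step:

(1) reduce the feedback loop with forward F1 and return F2 = (4*s + 2)/(4*s^2 - 2*s - 3)
(2) combine F3, F4, F5, F6 in series = (3*s^2 + 15*s + 18)/(8*s^3 + 12*s^2 - 4)
(3) add (F3*F4*F5*F6), F7, F8 (parallel) = (-4*s^3 - 5*s^2 + 23*s + 30)/(8*s^3 + 12*s^2 - 4)
(4) apply the feedback formula to [F1/(1-F1*F2)], ((F3*F4*F5*F6)+F7+F8) = (16*s^4 + 32*s^3 + 12*s^2 - 8*s - 4)/(16*s^5 + 24*s^4 - 10*s^3 - 67*s^2 - 79*s - 24)
T(s) is the step-4 result (common factors already cancelled). Leading coefficient of the denominator: 16. Divide through by 16 for the monic polynomial.

Answer: s^5 + 3*s^4/2 - 5*s^3/8 - 67*s^2/16 - 79*s/16 - 3/2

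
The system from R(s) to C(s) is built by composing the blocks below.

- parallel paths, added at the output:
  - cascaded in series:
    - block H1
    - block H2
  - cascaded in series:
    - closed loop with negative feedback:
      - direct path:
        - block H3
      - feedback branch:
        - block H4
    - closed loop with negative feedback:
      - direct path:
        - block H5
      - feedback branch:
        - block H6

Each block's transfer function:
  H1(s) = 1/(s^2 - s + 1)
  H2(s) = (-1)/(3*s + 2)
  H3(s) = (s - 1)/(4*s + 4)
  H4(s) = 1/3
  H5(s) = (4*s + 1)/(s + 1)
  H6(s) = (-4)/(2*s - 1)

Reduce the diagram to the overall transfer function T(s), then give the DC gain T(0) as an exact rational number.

1. series reduction of H1, H2; result (-1)/(3*s^3 - s^2 + s + 2)
2. collapse the loop (H3 forward, H4 return); result (3*s - 3)/(13*s + 11)
3. close the feedback loop around H5, H6; result (8*s^2 - 2*s - 1)/(2*s^2 - 15*s - 5)
4. combine [H3/(1+H3*H4)], [H5/(1+H5*H6)] in series; result (24*s^3 - 30*s^2 + 3*s + 3)/(26*s^3 - 173*s^2 - 230*s - 55)
5. sum the parallel branches (H1*H2), ([H3/(1+H3*H4)]*[H5/(1+H5*H6)]); result (72*s^6 - 114*s^5 + 63*s^4 - 2*s^3 + 113*s^2 + 239*s + 61)/(78*s^6 - 545*s^5 - 491*s^4 - 56*s^3 - 521*s^2 - 515*s - 110)
Step 5 gives the overall T(s). Then T(0) = 61/(-110) = -61/110.

Answer: -61/110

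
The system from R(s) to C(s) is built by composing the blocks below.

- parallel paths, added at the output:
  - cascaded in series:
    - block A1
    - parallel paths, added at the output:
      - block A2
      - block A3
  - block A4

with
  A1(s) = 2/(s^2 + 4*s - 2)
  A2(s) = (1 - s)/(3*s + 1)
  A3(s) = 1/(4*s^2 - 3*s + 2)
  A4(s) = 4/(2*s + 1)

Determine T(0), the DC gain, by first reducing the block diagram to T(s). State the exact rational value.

The answer is 5/2.

Reasoning:
[1] combine A2, A3 in parallel, giving (-4*s^3 + 7*s^2 - 2*s + 3)/(12*s^3 - 5*s^2 + 3*s + 2)
[2] cascade A1, (A2+A3), giving (-8*s^3 + 14*s^2 - 4*s + 6)/(12*s^5 + 43*s^4 - 41*s^3 + 24*s^2 + 2*s - 4)
[3] sum the parallel branches (A1*(A2+A3)), A4, giving (48*s^5 + 156*s^4 - 144*s^3 + 102*s^2 + 16*s - 10)/(24*s^6 + 98*s^5 - 39*s^4 + 7*s^3 + 28*s^2 - 6*s - 4)
Step 3 gives the overall T(s). Then T(0) = -10/(-4) = 5/2.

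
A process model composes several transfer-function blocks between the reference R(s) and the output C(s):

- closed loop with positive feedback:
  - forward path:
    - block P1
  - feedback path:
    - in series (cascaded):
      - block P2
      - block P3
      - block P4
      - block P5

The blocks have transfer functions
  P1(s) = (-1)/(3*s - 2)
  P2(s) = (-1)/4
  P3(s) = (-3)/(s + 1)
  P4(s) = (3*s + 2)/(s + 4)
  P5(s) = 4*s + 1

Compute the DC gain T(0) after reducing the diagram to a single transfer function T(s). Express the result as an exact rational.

[1] reduce the series chain P2, P3, P4, P5: (36*s^2 + 33*s + 6)/(4*s^2 + 20*s + 16)
[2] reduce the feedback loop with forward P1 and return (P2*P3*P4*P5): (-4*s^2 - 20*s - 16)/(12*s^3 + 88*s^2 + 41*s - 26)
The step-2 result is T(s). Setting s = 0: T(0) = -16/(-26) = 8/13.

Therefore the answer is 8/13.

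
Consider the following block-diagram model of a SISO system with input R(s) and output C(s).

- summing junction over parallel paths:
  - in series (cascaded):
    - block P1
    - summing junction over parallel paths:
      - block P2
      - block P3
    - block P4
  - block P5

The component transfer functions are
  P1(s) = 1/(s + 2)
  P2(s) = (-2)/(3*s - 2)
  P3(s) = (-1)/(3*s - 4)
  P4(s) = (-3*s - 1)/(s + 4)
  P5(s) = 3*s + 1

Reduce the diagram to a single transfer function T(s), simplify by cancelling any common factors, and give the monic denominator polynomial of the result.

[1] combine P2, P3 in parallel = (10 - 9*s)/(9*s^2 - 18*s + 8)
[2] series reduction of P1, (P2+P3), P4 = (27*s^2 - 21*s - 10)/(9*s^4 + 36*s^3 - 28*s^2 - 96*s + 64)
[3] parallel reduction of (P1*(P2+P3)*P4), P5 = (27*s^5 + 117*s^4 - 48*s^3 - 289*s^2 + 75*s + 54)/(9*s^4 + 36*s^3 - 28*s^2 - 96*s + 64)
T(s) is the step-3 result (common factors already cancelled). Leading coefficient of the denominator: 9. Divide through by 9 for the monic polynomial.

Therefore the answer is s^4 + 4*s^3 - 28*s^2/9 - 32*s/3 + 64/9.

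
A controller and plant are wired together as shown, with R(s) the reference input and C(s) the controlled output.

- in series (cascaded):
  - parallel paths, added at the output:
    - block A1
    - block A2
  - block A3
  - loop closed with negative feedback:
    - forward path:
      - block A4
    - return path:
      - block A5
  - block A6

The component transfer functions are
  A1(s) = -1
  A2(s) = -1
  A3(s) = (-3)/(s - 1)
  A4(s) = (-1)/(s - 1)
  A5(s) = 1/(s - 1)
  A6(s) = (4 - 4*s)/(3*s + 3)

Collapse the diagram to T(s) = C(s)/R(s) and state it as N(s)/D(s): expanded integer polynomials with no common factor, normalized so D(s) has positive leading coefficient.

Reducing step by step:

Step 1 - sum the parallel branches A1, A2 gives -2
Step 2 - reduce the feedback loop with forward A4 and return A5 gives (1 - s)/(s^2 - 2*s)
Step 3 - reduce the series chain (A1+A2), A3, [A4/(1+A4*A5)], A6, which is the overall transfer function T(s) = C(s)/R(s) in lowest terms

Answer: (8*s - 8)/(s^3 - s^2 - 2*s)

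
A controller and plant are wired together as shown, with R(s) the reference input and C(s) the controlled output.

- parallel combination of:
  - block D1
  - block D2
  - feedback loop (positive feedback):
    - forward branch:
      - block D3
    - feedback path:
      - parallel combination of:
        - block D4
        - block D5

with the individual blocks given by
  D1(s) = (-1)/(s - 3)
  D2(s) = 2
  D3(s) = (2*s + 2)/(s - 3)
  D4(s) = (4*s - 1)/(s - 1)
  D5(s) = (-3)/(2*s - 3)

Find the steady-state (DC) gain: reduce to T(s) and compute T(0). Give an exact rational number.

First reduce the diagram to T(s).

Step 1: sum the parallel branches D4, D5, giving (8*s^2 - 17*s + 6)/(2*s^2 - 5*s + 3)
Step 2: apply the feedback formula to D3, (D4+D5), giving (-4*s^3 + 6*s^2 + 4*s - 6)/(14*s^3 - 7*s^2 - 40*s + 21)
Step 3: combine D1, D2, [D3/(1-D3*(D4+D5))] in parallel, giving (24*s^4 - 94*s^3 - 45*s^2 + 304*s - 129)/(14*s^4 - 49*s^3 - 19*s^2 + 141*s - 63)
Step 3 gives the overall T(s). Then T(0) = -129/(-63) = 43/21.

Answer: 43/21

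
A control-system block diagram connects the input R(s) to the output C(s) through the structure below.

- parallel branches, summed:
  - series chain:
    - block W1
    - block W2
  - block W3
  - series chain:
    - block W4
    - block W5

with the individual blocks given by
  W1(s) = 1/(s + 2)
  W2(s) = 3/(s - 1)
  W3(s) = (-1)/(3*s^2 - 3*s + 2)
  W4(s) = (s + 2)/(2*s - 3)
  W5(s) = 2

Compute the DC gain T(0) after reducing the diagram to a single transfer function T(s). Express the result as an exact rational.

The answer is -10/3.

Reasoning:
Step 1 - cascade W1, W2: 3/(s^2 + s - 2)
Step 2 - reduce the series chain W4, W5: (2*s + 4)/(2*s - 3)
Step 3 - add (W1*W2), W3, (W4*W5) (parallel): (6*s^5 + 12*s^4 + 2*s^3 - 56*s^2 + 70*s - 40)/(6*s^5 - 9*s^4 - 14*s^3 + 37*s^2 - 32*s + 12)
Step 3 gives the overall T(s). Then T(0) = -40/12 = -10/3.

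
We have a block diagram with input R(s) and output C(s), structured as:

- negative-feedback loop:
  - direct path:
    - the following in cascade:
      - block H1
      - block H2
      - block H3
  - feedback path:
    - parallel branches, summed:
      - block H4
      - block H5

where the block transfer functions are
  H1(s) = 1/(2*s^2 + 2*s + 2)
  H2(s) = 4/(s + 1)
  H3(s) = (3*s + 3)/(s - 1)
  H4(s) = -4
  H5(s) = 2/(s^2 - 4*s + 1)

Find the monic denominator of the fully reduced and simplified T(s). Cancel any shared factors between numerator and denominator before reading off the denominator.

The answer is s^5 - 4*s^4 + s^3 - 25*s^2 + 100*s - 13.

Reasoning:
[1] cascade H1, H2, H3; result 6/(s^3 - 1)
[2] sum the parallel branches H4, H5; result (-4*s^2 + 16*s - 2)/(s^2 - 4*s + 1)
[3] close the feedback loop around (H1*H2*H3), (H4+H5); result (6*s^2 - 24*s + 6)/(s^5 - 4*s^4 + s^3 - 25*s^2 + 100*s - 13)
T(s) is the step-3 result (common factors already cancelled). Leading coefficient of the denominator: 1, so no rescaling is needed.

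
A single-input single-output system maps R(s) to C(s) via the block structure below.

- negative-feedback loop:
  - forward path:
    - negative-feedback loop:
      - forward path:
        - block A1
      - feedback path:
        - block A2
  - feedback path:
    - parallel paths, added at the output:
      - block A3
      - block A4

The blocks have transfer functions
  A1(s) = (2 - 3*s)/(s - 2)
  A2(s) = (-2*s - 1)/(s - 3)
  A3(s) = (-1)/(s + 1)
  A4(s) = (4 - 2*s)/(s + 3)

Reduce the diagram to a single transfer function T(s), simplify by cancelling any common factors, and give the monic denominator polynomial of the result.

1. collapse the loop (A1 forward, A2 return), giving (-3*s^2 + 11*s - 6)/(7*s^2 - 6*s + 4)
2. combine A3, A4 in parallel, giving (-2*s^2 + s + 1)/(s^2 + 4*s + 3)
3. reduce the feedback loop with forward [A1/(1+A1*A2)] and return (A3+A4), giving (-3*s^4 - s^3 + 29*s^2 + 9*s - 18)/(13*s^4 - 3*s^3 + 21*s^2 + 3*s + 6)
The result of step 3 is T(s) in lowest terms. Its denominator has leading coefficient 13; dividing the denominator through by 13 makes it monic.

Hence the answer: s^4 - 3*s^3/13 + 21*s^2/13 + 3*s/13 + 6/13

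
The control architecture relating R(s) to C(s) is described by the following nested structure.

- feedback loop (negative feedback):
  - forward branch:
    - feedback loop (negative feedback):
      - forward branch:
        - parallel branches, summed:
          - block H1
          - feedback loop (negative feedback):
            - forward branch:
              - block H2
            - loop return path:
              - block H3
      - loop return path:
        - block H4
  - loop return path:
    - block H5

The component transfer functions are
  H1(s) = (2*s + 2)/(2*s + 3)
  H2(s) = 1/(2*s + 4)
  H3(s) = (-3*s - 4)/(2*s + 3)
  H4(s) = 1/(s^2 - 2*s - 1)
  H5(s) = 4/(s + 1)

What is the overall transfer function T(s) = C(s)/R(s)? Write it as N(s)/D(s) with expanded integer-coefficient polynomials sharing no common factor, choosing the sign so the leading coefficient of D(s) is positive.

Step 1 - apply the feedback formula to H2, H3, giving (2*s + 3)/(4*s^2 + 11*s + 8)
Step 2 - parallel reduction of H1, [H2/(1+H2*H3)], giving (8*s^3 + 34*s^2 + 50*s + 25)/(8*s^3 + 34*s^2 + 49*s + 24)
Step 3 - reduce the feedback loop with forward (H1+[H2/(1+H2*H3)]) and return H4, giving (8*s^5 + 18*s^4 - 26*s^3 - 109*s^2 - 100*s - 25)/(8*s^5 + 18*s^4 - 19*s^3 - 74*s^2 - 47*s + 1)
Step 4 - reduce the feedback loop with forward [(H1+[H2/(1+H2*H3)])/(1+(H1+[H2/(1+H2*H3)])*H4)] and return H5: this yields T(s), and no further normalization is needed

Therefore the answer is (8*s^6 + 26*s^5 - 8*s^4 - 135*s^3 - 209*s^2 - 125*s - 25)/(8*s^6 + 58*s^5 + 71*s^4 - 197*s^3 - 557*s^2 - 446*s - 99).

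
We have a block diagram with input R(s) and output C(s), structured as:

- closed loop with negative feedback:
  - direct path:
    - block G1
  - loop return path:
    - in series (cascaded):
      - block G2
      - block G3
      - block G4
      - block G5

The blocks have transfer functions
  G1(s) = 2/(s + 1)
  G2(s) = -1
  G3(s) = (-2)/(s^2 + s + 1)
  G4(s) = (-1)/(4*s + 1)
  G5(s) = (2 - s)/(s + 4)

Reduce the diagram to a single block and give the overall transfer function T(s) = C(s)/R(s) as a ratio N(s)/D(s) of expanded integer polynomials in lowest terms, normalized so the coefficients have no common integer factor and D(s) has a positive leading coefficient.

The answer is (8*s^4 + 42*s^3 + 50*s^2 + 42*s + 8)/(4*s^5 + 25*s^4 + 46*s^3 + 46*s^2 + 29*s - 4).

Reasoning:
(1) cascade G2, G3, G4, G5; result (2*s - 4)/(4*s^4 + 21*s^3 + 25*s^2 + 21*s + 4)
(2) reduce the feedback loop with forward G1 and return (G2*G3*G4*G5): this yields T(s), and no further normalization is needed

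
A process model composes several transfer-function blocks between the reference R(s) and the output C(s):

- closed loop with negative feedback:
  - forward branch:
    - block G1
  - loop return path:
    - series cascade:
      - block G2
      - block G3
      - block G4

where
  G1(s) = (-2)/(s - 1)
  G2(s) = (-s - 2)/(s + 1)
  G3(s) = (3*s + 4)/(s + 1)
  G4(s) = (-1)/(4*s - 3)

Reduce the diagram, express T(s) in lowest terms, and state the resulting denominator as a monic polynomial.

The answer is s^4 + s^3/4 - 13*s^2/4 - 21*s/4 - 13/4.

Reasoning:
Step 1. multiply G2, G3, G4 (series): (3*s^2 + 10*s + 8)/(4*s^3 + 5*s^2 - 2*s - 3)
Step 2. feedback reduction of G1, (G2*G3*G4): (-8*s^3 - 10*s^2 + 4*s + 6)/(4*s^4 + s^3 - 13*s^2 - 21*s - 13)
No further cancellation is possible in the step-2 result, so that is T(s). Its denominator becomes monic after dividing by the leading coefficient 4.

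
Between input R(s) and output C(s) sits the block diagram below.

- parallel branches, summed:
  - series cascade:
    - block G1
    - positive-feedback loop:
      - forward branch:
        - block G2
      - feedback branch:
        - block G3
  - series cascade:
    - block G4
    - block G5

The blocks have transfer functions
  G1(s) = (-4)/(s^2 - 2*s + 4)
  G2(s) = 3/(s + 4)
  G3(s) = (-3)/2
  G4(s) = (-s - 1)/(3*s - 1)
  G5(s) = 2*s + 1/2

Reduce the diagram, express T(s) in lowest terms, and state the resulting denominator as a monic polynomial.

The answer is s^4 + 37*s^3/6 - 91*s^2/6 + 115*s/3 - 34/3.

Reasoning:
Step 1: close the feedback loop around G2, G3 gives 6/(2*s + 17)
Step 2: reduce the series chain G1, [G2/(1-G2*G3)] gives (-24)/(2*s^3 + 13*s^2 - 26*s + 68)
Step 3: reduce the series chain G4, G5 gives (-4*s^2 - 5*s - 1)/(6*s - 2)
Step 4: combine (G1*[G2/(1-G2*G3)]), (G4*G5) in parallel gives (-8*s^5 - 62*s^4 + 37*s^3 - 155*s^2 - 458*s - 20)/(12*s^4 + 74*s^3 - 182*s^2 + 460*s - 136)
T(s) is the step-4 result (common factors already cancelled). Leading coefficient of the denominator: 12. Divide through by 12 for the monic polynomial.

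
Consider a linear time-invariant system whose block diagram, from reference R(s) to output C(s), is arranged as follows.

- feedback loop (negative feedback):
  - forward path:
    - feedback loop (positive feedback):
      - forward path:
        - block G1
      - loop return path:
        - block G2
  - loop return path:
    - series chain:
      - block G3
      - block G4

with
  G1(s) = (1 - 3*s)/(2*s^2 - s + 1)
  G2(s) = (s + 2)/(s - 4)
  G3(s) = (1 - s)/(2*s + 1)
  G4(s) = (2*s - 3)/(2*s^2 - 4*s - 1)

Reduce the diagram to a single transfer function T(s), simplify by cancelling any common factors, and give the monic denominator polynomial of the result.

First reduce the diagram to T(s).

Step 1: collapse the loop (G1 forward, G2 return), giving (-3*s^2 + 13*s - 4)/(2*s^3 - 6*s^2 + 10*s - 6)
Step 2: multiply G3, G4 (series), giving (-2*s^2 + 5*s - 3)/(4*s^3 - 6*s^2 - 6*s - 1)
Step 3: apply the feedback formula to [G1/(1-G1*G2)], (G3*G4), giving (-12*s^5 + 70*s^4 - 76*s^3 - 51*s^2 + 11*s + 4)/(8*s^6 - 36*s^5 + 70*s^4 - 91*s^3 + 64*s^2 - 33*s + 18)
The result of step 3 is T(s) in lowest terms. Its denominator has leading coefficient 8; dividing the denominator through by 8 makes it monic.

Answer: s^6 - 9*s^5/2 + 35*s^4/4 - 91*s^3/8 + 8*s^2 - 33*s/8 + 9/4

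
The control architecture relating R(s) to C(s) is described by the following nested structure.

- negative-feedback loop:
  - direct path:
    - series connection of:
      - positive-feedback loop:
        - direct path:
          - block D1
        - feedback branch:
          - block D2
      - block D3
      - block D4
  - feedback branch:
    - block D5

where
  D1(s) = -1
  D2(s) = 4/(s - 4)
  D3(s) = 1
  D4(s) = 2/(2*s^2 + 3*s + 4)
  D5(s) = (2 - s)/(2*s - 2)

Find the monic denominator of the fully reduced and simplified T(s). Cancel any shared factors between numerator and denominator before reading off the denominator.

[1] close the feedback loop around D1, D2 gives (4 - s)/s
[2] cascade [D1/(1-D1*D2)], D3, D4 gives (8 - 2*s)/(2*s^3 + 3*s^2 + 4*s)
[3] reduce the feedback loop with forward ([D1/(1-D1*D2)]*D3*D4) and return D5 gives (-2*s^2 + 10*s - 8)/(2*s^4 + s^3 + 2*s^2 - 10*s + 8)
T(s) is the step-3 result (common factors already cancelled). Leading coefficient of the denominator: 2. Divide through by 2 for the monic polynomial.

Hence the answer: s^4 + s^3/2 + s^2 - 5*s + 4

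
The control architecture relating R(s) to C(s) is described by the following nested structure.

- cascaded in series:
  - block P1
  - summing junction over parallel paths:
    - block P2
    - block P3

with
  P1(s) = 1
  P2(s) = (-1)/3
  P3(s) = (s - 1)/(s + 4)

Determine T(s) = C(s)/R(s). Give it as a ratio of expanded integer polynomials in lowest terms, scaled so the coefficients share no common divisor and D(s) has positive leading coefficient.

First reduce the diagram to T(s).

1. reduce the parallel group P2, P3 = (2*s - 7)/(3*s + 12)
2. reduce the series chain P1, (P2+P3): this yields T(s), and no further normalization is needed

Answer: (2*s - 7)/(3*s + 12)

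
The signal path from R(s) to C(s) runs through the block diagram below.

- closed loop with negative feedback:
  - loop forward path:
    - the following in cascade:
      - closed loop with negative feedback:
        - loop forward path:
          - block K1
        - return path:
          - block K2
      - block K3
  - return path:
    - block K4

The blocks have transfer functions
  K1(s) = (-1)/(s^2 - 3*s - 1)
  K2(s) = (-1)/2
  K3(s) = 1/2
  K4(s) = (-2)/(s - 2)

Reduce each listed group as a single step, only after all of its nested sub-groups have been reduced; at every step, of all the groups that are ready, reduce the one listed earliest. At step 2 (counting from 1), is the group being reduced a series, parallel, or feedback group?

Answer: series

Working:
Step 1. apply the feedback formula to K1, K2
Step 2. multiply [K1/(1+K1*K2)], K3 (series)
Step 3. reduce the feedback loop with forward ([K1/(1+K1*K2)]*K3) and return K4
At step 2 the group reduced is series.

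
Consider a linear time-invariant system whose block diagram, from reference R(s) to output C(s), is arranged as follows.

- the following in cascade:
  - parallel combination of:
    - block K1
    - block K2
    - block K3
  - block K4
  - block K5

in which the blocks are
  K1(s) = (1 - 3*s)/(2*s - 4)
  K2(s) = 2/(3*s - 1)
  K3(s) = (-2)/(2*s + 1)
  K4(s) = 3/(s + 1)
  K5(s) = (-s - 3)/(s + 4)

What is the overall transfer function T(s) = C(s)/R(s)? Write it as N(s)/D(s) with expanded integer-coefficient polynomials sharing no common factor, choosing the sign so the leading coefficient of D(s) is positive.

1. sum the parallel branches K1, K2, K3, giving (-18*s^3 - s^2 + 20*s - 17)/(12*s^3 - 22*s^2 - 6*s + 4)
2. combine (K1+K2+K3), K4, K5 in series: this yields T(s), and no further normalization is needed

Answer: (54*s^4 + 165*s^3 - 51*s^2 - 129*s + 153)/(12*s^5 + 38*s^4 - 68*s^3 - 114*s^2 - 4*s + 16)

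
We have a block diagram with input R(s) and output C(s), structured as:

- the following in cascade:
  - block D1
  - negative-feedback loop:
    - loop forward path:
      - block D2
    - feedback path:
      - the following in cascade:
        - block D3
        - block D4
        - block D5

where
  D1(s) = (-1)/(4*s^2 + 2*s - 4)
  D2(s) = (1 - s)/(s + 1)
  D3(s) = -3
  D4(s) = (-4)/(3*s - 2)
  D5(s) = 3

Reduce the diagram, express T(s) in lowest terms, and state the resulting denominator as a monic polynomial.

Step 1. series reduction of D3, D4, D5 gives 36/(3*s - 2)
Step 2. apply the feedback formula to D2, (D3*D4*D5) gives (-3*s^2 + 5*s - 2)/(3*s^2 - 35*s + 34)
Step 3. reduce the series chain D1, [D2/(1+D2*(D3*D4*D5))] gives (3*s^2 - 5*s + 2)/(12*s^4 - 134*s^3 + 54*s^2 + 208*s - 136)
T(s) is the step-3 result (common factors already cancelled). Leading coefficient of the denominator: 12. Divide through by 12 for the monic polynomial.

Hence the answer: s^4 - 67*s^3/6 + 9*s^2/2 + 52*s/3 - 34/3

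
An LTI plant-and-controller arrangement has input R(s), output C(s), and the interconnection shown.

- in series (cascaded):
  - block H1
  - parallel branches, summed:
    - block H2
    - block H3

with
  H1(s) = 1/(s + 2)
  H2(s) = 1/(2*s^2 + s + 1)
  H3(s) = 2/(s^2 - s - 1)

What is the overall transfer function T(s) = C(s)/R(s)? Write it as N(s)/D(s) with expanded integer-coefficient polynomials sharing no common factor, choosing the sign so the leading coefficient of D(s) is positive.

Reducing step by step:

(1) parallel reduction of H2, H3 -> (5*s^2 + s + 1)/(2*s^4 - s^3 - 2*s^2 - 2*s - 1)
(2) cascade H1, (H2+H3): this yields T(s), and no further normalization is needed

Answer: (5*s^2 + s + 1)/(2*s^5 + 3*s^4 - 4*s^3 - 6*s^2 - 5*s - 2)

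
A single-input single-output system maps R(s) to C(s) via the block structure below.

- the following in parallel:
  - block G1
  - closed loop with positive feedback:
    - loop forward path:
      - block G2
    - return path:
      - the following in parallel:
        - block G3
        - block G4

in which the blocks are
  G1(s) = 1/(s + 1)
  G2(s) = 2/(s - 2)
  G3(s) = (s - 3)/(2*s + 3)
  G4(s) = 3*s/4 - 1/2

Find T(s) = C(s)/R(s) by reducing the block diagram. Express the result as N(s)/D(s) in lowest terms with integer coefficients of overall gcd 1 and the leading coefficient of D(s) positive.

Step 1: reduce the parallel group G3, G4 gives (6*s^2 + 9*s - 18)/(8*s + 12)
Step 2: feedback reduction of G2, (G3+G4) gives (-8*s - 12)/(2*s^2 + 11*s - 6)
Step 3: sum the parallel branches G1, [G2/(1-G2*(G3+G4))] - this is the overall T(s), already in the required normalized form

Answer: (-6*s^2 - 9*s - 18)/(2*s^3 + 13*s^2 + 5*s - 6)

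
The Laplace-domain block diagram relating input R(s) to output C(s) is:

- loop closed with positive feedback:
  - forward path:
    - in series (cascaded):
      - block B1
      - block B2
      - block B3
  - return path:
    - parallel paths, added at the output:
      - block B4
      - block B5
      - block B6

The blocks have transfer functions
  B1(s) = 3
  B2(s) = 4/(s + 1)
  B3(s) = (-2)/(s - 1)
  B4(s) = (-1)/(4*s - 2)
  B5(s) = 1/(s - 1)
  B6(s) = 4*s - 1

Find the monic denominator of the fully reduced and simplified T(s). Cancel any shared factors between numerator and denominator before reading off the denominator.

(1) reduce the series chain B1, B2, B3: (-24)/(s^2 - 1)
(2) sum the parallel branches B4, B5, B6: (16*s^3 - 28*s^2 + 17*s - 3)/(4*s^2 - 6*s + 2)
(3) close the feedback loop around (B1*B2*B3), (B4+B5+B6): (-48*s^2 + 72*s - 24)/(2*s^4 + 189*s^3 - 337*s^2 + 207*s - 37)
That last expression is T(s), already simplified. Scaling its denominator by 1/2 (the reciprocal of the leading coefficient) yields the monic denominator.

Therefore the answer is s^4 + 189*s^3/2 - 337*s^2/2 + 207*s/2 - 37/2.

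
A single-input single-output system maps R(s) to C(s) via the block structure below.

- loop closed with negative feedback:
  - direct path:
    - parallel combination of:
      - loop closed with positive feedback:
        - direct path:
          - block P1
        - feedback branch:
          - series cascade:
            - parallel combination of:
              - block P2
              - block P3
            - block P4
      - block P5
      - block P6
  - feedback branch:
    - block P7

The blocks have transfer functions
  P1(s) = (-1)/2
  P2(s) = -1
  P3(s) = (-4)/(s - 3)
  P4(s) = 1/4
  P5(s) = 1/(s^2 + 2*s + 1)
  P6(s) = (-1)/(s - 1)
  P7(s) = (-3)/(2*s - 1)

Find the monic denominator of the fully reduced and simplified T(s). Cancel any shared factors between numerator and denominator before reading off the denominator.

First reduce the diagram to T(s).

Step 1 - combine P2, P3 in parallel -> (-s - 1)/(s - 3)
Step 2 - reduce the series chain (P2+P3), P4 -> (-s - 1)/(4*s - 12)
Step 3 - reduce the feedback loop with forward P1 and return ((P2+P3)*P4) -> (12 - 4*s)/(7*s - 25)
Step 4 - parallel reduction of [P1/(1-P1*((P2+P3)*P4))], P5, P6 -> (-4*s^4 + s^3 + 34*s^2 + 3*s + 38)/(7*s^4 - 18*s^3 - 32*s^2 + 18*s + 25)
Step 5 - close the feedback loop around ([P1/(1-P1*((P2+P3)*P4))]+P5+P6), P7 -> (-8*s^5 + 6*s^4 + 67*s^3 - 28*s^2 + 73*s - 38)/(14*s^5 - 31*s^4 - 49*s^3 - 34*s^2 + 23*s - 139)
T(s) is the step-5 result (common factors already cancelled). Leading coefficient of the denominator: 14. Divide through by 14 for the monic polynomial.

Answer: s^5 - 31*s^4/14 - 7*s^3/2 - 17*s^2/7 + 23*s/14 - 139/14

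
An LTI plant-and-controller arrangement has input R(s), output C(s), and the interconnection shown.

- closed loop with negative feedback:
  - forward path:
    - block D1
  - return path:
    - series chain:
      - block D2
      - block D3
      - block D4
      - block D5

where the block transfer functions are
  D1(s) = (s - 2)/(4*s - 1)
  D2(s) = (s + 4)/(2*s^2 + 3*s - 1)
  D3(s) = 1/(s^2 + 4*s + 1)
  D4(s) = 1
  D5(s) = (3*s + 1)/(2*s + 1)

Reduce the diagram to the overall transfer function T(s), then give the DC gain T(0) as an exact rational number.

Step 1 - combine D2, D3, D4, D5 in series gives (3*s^2 + 13*s + 4)/(4*s^5 + 24*s^4 + 37*s^3 + 11*s^2 - 3*s - 1)
Step 2 - feedback reduction of D1, (D2*D3*D4*D5) gives (4*s^6 + 16*s^5 - 11*s^4 - 63*s^3 - 25*s^2 + 5*s + 2)/(16*s^6 + 92*s^5 + 124*s^4 + 10*s^3 - 16*s^2 - 23*s - 7)
DC gain: substitute s = 0 into T(s) from step 2: T(0) = 2/(-7) = -2/7.

Answer: -2/7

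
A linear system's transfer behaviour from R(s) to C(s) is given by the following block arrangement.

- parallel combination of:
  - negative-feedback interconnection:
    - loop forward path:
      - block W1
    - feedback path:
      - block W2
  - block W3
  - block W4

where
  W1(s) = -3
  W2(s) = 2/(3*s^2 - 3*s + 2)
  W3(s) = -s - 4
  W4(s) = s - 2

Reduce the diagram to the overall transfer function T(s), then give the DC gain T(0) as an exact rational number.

Answer: -9/2

Working:
[1] collapse the loop (W1 forward, W2 return) = (-9*s^2 + 9*s - 6)/(3*s^2 - 3*s - 4)
[2] sum the parallel branches [W1/(1+W1*W2)], W3, W4 = (-27*s^2 + 27*s + 18)/(3*s^2 - 3*s - 4)
Evaluating the step-2 result (the overall T(s)) at s = 0 gives T(0) = 18/(-4) = -9/2.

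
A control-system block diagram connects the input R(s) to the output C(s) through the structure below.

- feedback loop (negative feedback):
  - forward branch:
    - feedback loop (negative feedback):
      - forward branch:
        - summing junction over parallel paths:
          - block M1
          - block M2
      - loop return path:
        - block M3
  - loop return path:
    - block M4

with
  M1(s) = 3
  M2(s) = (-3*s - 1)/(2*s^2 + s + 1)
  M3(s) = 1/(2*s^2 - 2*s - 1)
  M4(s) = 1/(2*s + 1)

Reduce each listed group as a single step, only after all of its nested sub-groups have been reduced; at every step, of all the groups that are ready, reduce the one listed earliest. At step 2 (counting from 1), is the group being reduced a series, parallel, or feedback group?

Step 1: parallel reduction of M1, M2
Step 2: feedback reduction of (M1+M2), M3
Step 3: feedback reduction of [(M1+M2)/(1+(M1+M2)*M3)], M4
So the answer for step 2 is feedback.

Answer: feedback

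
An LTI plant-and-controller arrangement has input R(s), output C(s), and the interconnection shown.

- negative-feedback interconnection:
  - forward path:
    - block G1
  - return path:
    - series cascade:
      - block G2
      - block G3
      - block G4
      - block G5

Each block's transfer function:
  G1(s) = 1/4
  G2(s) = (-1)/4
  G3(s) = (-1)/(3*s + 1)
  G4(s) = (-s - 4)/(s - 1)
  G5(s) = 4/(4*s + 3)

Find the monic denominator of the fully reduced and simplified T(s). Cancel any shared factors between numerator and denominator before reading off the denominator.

1. multiply G2, G3, G4, G5 (series): (-s - 4)/(12*s^3 + s^2 - 10*s - 3)
2. feedback reduction of G1, (G2*G3*G4*G5): (12*s^3 + s^2 - 10*s - 3)/(48*s^3 + 4*s^2 - 41*s - 16)
That last expression is T(s), already simplified. Scaling its denominator by 1/48 (the reciprocal of the leading coefficient) yields the monic denominator.

Answer: s^3 + s^2/12 - 41*s/48 - 1/3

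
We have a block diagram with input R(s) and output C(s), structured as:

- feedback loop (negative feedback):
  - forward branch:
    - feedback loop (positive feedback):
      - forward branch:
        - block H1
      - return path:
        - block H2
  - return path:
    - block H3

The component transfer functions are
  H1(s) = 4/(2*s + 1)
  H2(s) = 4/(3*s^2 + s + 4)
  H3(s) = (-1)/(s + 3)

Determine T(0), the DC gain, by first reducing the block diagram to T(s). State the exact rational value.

Reducing step by step:

(1) close the feedback loop around H1, H2, giving (12*s^2 + 4*s + 16)/(6*s^3 + 5*s^2 + 9*s - 12)
(2) close the feedback loop around [H1/(1-H1*H2)], H3, giving (12*s^3 + 40*s^2 + 28*s + 48)/(6*s^4 + 23*s^3 + 12*s^2 + 11*s - 52)
Step 2 gives the overall T(s). Then T(0) = 48/(-52) = -12/13.

Answer: -12/13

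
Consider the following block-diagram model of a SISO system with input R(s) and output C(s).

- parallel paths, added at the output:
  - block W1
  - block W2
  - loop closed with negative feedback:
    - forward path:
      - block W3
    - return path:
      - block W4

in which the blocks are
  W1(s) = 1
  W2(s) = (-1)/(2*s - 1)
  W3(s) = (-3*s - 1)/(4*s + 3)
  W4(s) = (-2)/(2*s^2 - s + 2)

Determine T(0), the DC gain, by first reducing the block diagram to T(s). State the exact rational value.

First reduce the diagram to T(s).

(1) apply the feedback formula to W3, W4, giving (-6*s^3 + s^2 - 5*s - 2)/(8*s^3 + 2*s^2 + 11*s + 8)
(2) sum the parallel branches W1, W2, [W3/(1+W3*W4)], giving (4*s^4 - 4*s^3 + 7*s^2 - 5*s - 14)/(16*s^4 - 4*s^3 + 20*s^2 + 5*s - 8)
Step 2 gives the overall T(s). Then T(0) = -14/(-8) = 7/4.

Answer: 7/4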